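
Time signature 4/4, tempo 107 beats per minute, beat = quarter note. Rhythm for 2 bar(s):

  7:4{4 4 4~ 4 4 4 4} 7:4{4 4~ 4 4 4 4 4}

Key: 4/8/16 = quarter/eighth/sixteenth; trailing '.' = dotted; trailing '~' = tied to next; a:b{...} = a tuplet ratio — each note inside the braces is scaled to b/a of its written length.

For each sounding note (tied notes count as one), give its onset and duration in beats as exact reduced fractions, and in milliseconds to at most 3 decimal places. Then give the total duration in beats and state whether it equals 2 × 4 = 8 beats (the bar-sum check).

1) 0.0ms=0b +320.427ms=4/7b
2) 320.427ms=4/7b +320.427ms=4/7b
3) 640.854ms=8/7b +640.854ms=8/7b
4) 1281.709ms=16/7b +320.427ms=4/7b
5) 1602.136ms=20/7b +320.427ms=4/7b
6) 1922.563ms=24/7b +320.427ms=4/7b
7) 2242.991ms=4b +320.427ms=4/7b
8) 2563.418ms=32/7b +640.854ms=8/7b
9) 3204.272ms=40/7b +320.427ms=4/7b
10) 3524.7ms=44/7b +320.427ms=4/7b
11) 3845.127ms=48/7b +320.427ms=4/7b
12) 4165.554ms=52/7b +320.427ms=4/7b
Σ=8b of 8 (107bpm 4/4) — PASS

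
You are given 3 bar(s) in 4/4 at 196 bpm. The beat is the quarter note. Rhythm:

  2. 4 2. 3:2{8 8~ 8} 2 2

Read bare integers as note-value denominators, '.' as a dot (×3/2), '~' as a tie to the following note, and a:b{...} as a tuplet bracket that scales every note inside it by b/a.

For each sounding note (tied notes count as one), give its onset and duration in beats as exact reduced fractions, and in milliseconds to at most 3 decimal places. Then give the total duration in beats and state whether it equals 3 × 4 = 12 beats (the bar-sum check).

1) 0.0ms=0b +918.367ms=3b
2) 918.367ms=3b +306.122ms=1b
3) 1224.49ms=4b +918.367ms=3b
4) 2142.857ms=7b +102.041ms=1/3b
5) 2244.898ms=22/3b +204.082ms=2/3b
6) 2448.98ms=8b +612.245ms=2b
7) 3061.224ms=10b +612.245ms=2b
Σ=12b of 12 (196bpm 4/4) — PASS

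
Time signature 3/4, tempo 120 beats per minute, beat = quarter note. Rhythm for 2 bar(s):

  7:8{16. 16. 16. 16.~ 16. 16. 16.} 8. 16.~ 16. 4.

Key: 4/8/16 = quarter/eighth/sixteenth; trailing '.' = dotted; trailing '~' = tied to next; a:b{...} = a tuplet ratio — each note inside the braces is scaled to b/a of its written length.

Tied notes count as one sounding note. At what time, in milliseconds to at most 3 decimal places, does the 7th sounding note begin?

note 7 onset = 3b = 1500.0ms

1. 0.0ms @ 0 + 214.286ms (3/7)
2. 214.286ms @ 3/7 + 214.286ms (3/7)
3. 428.571ms @ 6/7 + 214.286ms (3/7)
4. 642.857ms @ 9/7 + 428.571ms (6/7)
5. 1071.429ms @ 15/7 + 214.286ms (3/7)
6. 1285.714ms @ 18/7 + 214.286ms (3/7)
7. 1500.0ms @ 3 + 375.0ms (3/4)
8. 1875.0ms @ 15/4 + 375.0ms (3/4)
9. 2250.0ms @ 9/2 + 750.0ms (3/2)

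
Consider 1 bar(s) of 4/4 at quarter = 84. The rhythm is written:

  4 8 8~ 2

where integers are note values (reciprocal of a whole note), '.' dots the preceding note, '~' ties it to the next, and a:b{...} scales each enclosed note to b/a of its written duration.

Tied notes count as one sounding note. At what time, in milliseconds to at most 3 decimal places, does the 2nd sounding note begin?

1. 0.0ms @ 0 + 714.286ms (1)
2. 714.286ms @ 1 + 357.143ms (1/2)
3. 1071.429ms @ 3/2 + 1785.714ms (5/2)

note 2 onset = 1b = 714.286ms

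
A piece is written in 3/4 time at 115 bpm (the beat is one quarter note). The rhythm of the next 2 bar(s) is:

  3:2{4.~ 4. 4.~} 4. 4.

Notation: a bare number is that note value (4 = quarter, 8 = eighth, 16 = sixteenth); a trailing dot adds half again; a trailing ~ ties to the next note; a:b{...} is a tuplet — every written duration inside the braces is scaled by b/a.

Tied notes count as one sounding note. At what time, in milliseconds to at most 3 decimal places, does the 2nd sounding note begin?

1. 0.0ms @ 0 + 1043.478ms (2)
2. 1043.478ms @ 2 + 1304.348ms (5/2)
3. 2347.826ms @ 9/2 + 782.609ms (3/2)

note 2 onset = 2b = 1043.478ms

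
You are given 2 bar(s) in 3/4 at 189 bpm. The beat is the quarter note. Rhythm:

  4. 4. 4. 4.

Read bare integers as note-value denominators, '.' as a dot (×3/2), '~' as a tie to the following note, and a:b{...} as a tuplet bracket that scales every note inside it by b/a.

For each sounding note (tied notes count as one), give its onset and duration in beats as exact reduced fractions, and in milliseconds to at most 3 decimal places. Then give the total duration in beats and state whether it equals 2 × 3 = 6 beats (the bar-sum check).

1) 0.0ms=0b +476.19ms=3/2b
2) 476.19ms=3/2b +476.19ms=3/2b
3) 952.381ms=3b +476.19ms=3/2b
4) 1428.571ms=9/2b +476.19ms=3/2b
Σ=6b of 6 (189bpm 3/4) — PASS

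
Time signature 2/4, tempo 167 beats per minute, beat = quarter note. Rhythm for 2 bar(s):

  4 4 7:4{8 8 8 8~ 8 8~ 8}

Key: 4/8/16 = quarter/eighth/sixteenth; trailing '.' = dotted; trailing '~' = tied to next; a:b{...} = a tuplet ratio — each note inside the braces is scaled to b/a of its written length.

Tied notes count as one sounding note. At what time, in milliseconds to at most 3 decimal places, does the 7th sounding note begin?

note 7 onset = 24/7b = 1231.822ms

1. 0.0ms @ 0 + 359.281ms (1)
2. 359.281ms @ 1 + 359.281ms (1)
3. 718.563ms @ 2 + 102.652ms (2/7)
4. 821.215ms @ 16/7 + 102.652ms (2/7)
5. 923.867ms @ 18/7 + 102.652ms (2/7)
6. 1026.518ms @ 20/7 + 205.304ms (4/7)
7. 1231.822ms @ 24/7 + 205.304ms (4/7)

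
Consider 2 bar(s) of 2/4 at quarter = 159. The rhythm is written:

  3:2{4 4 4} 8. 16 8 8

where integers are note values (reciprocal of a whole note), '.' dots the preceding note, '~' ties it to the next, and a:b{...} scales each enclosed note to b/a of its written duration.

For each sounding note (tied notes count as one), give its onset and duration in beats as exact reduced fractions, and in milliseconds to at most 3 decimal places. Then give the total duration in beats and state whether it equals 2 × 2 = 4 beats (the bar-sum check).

1) 0.0ms=0b +251.572ms=2/3b
2) 251.572ms=2/3b +251.572ms=2/3b
3) 503.145ms=4/3b +251.572ms=2/3b
4) 754.717ms=2b +283.019ms=3/4b
5) 1037.736ms=11/4b +94.34ms=1/4b
6) 1132.075ms=3b +188.679ms=1/2b
7) 1320.755ms=7/2b +188.679ms=1/2b
Σ=4b of 4 (159bpm 2/4) — PASS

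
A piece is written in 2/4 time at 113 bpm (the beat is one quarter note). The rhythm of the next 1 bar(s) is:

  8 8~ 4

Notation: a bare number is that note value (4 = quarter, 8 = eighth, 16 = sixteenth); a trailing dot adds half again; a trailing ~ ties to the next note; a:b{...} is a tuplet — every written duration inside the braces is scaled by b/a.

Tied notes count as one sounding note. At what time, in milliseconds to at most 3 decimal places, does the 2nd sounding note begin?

note 2 onset = 1/2b = 265.487ms

1. 0.0ms @ 0 + 265.487ms (1/2)
2. 265.487ms @ 1/2 + 796.46ms (3/2)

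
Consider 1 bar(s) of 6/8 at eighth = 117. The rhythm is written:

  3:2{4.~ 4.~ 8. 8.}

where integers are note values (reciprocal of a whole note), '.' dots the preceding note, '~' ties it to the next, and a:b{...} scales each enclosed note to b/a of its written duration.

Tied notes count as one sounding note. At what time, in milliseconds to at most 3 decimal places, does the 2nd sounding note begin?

note 2 onset = 5b = 2564.103ms

1. 0.0ms @ 0 + 2564.103ms (5)
2. 2564.103ms @ 5 + 512.821ms (1)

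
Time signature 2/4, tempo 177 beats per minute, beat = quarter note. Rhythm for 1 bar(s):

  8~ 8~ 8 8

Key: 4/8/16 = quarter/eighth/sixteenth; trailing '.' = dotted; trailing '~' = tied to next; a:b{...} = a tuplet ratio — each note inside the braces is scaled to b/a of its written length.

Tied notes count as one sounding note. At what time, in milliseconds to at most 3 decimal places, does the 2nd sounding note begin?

1. 0.0ms @ 0 + 508.475ms (3/2)
2. 508.475ms @ 3/2 + 169.492ms (1/2)

note 2 onset = 3/2b = 508.475ms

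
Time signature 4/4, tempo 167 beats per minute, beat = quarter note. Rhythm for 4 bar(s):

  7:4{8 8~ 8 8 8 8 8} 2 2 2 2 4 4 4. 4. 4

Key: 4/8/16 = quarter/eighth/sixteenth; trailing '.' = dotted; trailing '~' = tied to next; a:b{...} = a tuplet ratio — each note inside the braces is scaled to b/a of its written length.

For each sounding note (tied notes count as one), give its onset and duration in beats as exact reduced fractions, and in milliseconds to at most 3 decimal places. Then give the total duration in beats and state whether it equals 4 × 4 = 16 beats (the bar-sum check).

1) 0.0ms=0b +102.652ms=2/7b
2) 102.652ms=2/7b +205.304ms=4/7b
3) 307.956ms=6/7b +102.652ms=2/7b
4) 410.607ms=8/7b +102.652ms=2/7b
5) 513.259ms=10/7b +102.652ms=2/7b
6) 615.911ms=12/7b +102.652ms=2/7b
7) 718.563ms=2b +718.563ms=2b
8) 1437.126ms=4b +718.563ms=2b
9) 2155.689ms=6b +718.563ms=2b
10) 2874.251ms=8b +718.563ms=2b
11) 3592.814ms=10b +359.281ms=1b
12) 3952.096ms=11b +359.281ms=1b
13) 4311.377ms=12b +538.922ms=3/2b
14) 4850.299ms=27/2b +538.922ms=3/2b
15) 5389.222ms=15b +359.281ms=1b
Σ=16b of 16 (167bpm 4/4) — PASS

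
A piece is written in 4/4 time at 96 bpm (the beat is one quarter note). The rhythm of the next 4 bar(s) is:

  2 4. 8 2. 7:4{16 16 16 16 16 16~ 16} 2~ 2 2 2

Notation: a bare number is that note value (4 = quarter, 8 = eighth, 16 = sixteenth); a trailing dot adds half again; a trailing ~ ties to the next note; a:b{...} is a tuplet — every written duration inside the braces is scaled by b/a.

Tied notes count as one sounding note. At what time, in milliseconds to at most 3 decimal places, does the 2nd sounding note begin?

1. 0.0ms @ 0 + 1250.0ms (2)
2. 1250.0ms @ 2 + 937.5ms (3/2)
3. 2187.5ms @ 7/2 + 312.5ms (1/2)
4. 2500.0ms @ 4 + 1875.0ms (3)
5. 4375.0ms @ 7 + 89.286ms (1/7)
6. 4464.286ms @ 50/7 + 89.286ms (1/7)
7. 4553.571ms @ 51/7 + 89.286ms (1/7)
8. 4642.857ms @ 52/7 + 89.286ms (1/7)
9. 4732.143ms @ 53/7 + 89.286ms (1/7)
10. 4821.429ms @ 54/7 + 178.571ms (2/7)
11. 5000.0ms @ 8 + 2500.0ms (4)
12. 7500.0ms @ 12 + 1250.0ms (2)
13. 8750.0ms @ 14 + 1250.0ms (2)

note 2 onset = 2b = 1250.0ms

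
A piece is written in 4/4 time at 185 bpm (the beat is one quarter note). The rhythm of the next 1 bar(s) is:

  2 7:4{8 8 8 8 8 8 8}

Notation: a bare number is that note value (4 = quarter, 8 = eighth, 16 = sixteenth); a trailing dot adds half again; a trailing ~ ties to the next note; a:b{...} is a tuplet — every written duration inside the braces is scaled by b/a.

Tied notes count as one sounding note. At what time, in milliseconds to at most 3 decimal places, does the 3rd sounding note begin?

note 3 onset = 16/7b = 741.313ms

1. 0.0ms @ 0 + 648.649ms (2)
2. 648.649ms @ 2 + 92.664ms (2/7)
3. 741.313ms @ 16/7 + 92.664ms (2/7)
4. 833.977ms @ 18/7 + 92.664ms (2/7)
5. 926.641ms @ 20/7 + 92.664ms (2/7)
6. 1019.305ms @ 22/7 + 92.664ms (2/7)
7. 1111.969ms @ 24/7 + 92.664ms (2/7)
8. 1204.633ms @ 26/7 + 92.664ms (2/7)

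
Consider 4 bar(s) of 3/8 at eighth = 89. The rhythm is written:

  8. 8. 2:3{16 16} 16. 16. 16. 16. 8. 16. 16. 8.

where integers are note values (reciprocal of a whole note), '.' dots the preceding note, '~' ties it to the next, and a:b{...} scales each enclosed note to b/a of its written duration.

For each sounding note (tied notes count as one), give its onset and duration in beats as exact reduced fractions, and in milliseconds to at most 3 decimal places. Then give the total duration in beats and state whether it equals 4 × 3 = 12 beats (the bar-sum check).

1) 0.0ms=0b +1011.236ms=3/2b
2) 1011.236ms=3/2b +1011.236ms=3/2b
3) 2022.472ms=3b +505.618ms=3/4b
4) 2528.09ms=15/4b +505.618ms=3/4b
5) 3033.708ms=9/2b +505.618ms=3/4b
6) 3539.326ms=21/4b +505.618ms=3/4b
7) 4044.944ms=6b +505.618ms=3/4b
8) 4550.562ms=27/4b +505.618ms=3/4b
9) 5056.18ms=15/2b +1011.236ms=3/2b
10) 6067.416ms=9b +505.618ms=3/4b
11) 6573.034ms=39/4b +505.618ms=3/4b
12) 7078.652ms=21/2b +1011.236ms=3/2b
Σ=12b of 12 (89bpm 3/8) — PASS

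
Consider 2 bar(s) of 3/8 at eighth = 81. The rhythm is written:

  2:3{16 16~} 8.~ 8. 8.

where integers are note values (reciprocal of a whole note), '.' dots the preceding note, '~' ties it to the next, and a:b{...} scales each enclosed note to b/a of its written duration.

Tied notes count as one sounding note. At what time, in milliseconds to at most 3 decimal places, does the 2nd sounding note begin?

1. 0.0ms @ 0 + 555.556ms (3/4)
2. 555.556ms @ 3/4 + 2777.778ms (15/4)
3. 3333.333ms @ 9/2 + 1111.111ms (3/2)

note 2 onset = 3/4b = 555.556ms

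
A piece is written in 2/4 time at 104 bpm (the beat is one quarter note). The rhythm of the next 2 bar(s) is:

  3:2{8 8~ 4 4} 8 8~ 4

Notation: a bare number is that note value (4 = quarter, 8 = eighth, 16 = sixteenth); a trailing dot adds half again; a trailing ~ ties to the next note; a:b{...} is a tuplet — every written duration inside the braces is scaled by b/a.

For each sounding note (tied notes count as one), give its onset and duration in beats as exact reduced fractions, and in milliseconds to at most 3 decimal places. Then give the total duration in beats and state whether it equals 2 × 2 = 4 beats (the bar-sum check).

1) 0.0ms=0b +192.308ms=1/3b
2) 192.308ms=1/3b +576.923ms=1b
3) 769.231ms=4/3b +384.615ms=2/3b
4) 1153.846ms=2b +288.462ms=1/2b
5) 1442.308ms=5/2b +865.385ms=3/2b
Σ=4b of 4 (104bpm 2/4) — PASS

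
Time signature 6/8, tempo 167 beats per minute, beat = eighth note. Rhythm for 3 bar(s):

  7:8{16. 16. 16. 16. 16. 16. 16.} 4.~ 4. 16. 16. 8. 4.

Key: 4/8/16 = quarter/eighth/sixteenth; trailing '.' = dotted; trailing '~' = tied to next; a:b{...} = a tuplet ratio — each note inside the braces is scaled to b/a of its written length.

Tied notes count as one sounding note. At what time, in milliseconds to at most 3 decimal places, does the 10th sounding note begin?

note 10 onset = 51/4b = 4580.838ms

1. 0.0ms @ 0 + 307.956ms (6/7)
2. 307.956ms @ 6/7 + 307.956ms (6/7)
3. 615.911ms @ 12/7 + 307.956ms (6/7)
4. 923.867ms @ 18/7 + 307.956ms (6/7)
5. 1231.822ms @ 24/7 + 307.956ms (6/7)
6. 1539.778ms @ 30/7 + 307.956ms (6/7)
7. 1847.733ms @ 36/7 + 307.956ms (6/7)
8. 2155.689ms @ 6 + 2155.689ms (6)
9. 4311.377ms @ 12 + 269.461ms (3/4)
10. 4580.838ms @ 51/4 + 269.461ms (3/4)
11. 4850.299ms @ 27/2 + 538.922ms (3/2)
12. 5389.222ms @ 15 + 1077.844ms (3)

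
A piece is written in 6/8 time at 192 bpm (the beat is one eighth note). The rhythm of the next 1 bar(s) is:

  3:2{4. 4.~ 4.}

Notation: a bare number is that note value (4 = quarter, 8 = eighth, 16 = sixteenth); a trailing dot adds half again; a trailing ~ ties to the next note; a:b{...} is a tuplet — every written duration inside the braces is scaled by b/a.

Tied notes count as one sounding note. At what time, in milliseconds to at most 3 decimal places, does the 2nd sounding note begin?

1. 0.0ms @ 0 + 625.0ms (2)
2. 625.0ms @ 2 + 1250.0ms (4)

note 2 onset = 2b = 625.0ms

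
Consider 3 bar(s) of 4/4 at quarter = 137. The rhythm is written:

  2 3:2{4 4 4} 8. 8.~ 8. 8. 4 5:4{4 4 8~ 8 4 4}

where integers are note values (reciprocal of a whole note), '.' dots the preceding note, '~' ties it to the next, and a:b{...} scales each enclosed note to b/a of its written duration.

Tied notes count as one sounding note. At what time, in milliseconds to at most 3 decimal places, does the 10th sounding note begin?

note 10 onset = 44/5b = 3854.015ms

1. 0.0ms @ 0 + 875.912ms (2)
2. 875.912ms @ 2 + 291.971ms (2/3)
3. 1167.883ms @ 8/3 + 291.971ms (2/3)
4. 1459.854ms @ 10/3 + 291.971ms (2/3)
5. 1751.825ms @ 4 + 328.467ms (3/4)
6. 2080.292ms @ 19/4 + 656.934ms (3/2)
7. 2737.226ms @ 25/4 + 328.467ms (3/4)
8. 3065.693ms @ 7 + 437.956ms (1)
9. 3503.65ms @ 8 + 350.365ms (4/5)
10. 3854.015ms @ 44/5 + 350.365ms (4/5)
11. 4204.38ms @ 48/5 + 350.365ms (4/5)
12. 4554.745ms @ 52/5 + 350.365ms (4/5)
13. 4905.109ms @ 56/5 + 350.365ms (4/5)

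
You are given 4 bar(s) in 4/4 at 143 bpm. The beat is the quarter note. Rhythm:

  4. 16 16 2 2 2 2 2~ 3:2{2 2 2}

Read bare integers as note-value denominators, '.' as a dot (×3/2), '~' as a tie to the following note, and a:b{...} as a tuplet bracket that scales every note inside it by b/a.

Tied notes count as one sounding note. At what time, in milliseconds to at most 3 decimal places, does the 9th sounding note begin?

1. 0.0ms @ 0 + 629.371ms (3/2)
2. 629.371ms @ 3/2 + 104.895ms (1/4)
3. 734.266ms @ 7/4 + 104.895ms (1/4)
4. 839.161ms @ 2 + 839.161ms (2)
5. 1678.322ms @ 4 + 839.161ms (2)
6. 2517.483ms @ 6 + 839.161ms (2)
7. 3356.643ms @ 8 + 839.161ms (2)
8. 4195.804ms @ 10 + 1398.601ms (10/3)
9. 5594.406ms @ 40/3 + 559.441ms (4/3)
10. 6153.846ms @ 44/3 + 559.441ms (4/3)

note 9 onset = 40/3b = 5594.406ms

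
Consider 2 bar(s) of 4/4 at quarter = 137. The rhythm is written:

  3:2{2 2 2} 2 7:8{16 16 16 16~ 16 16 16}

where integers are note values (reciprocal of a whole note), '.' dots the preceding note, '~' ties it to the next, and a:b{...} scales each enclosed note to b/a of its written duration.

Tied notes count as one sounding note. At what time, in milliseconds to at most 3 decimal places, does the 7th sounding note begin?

note 7 onset = 46/7b = 2877.998ms

1. 0.0ms @ 0 + 583.942ms (4/3)
2. 583.942ms @ 4/3 + 583.942ms (4/3)
3. 1167.883ms @ 8/3 + 583.942ms (4/3)
4. 1751.825ms @ 4 + 875.912ms (2)
5. 2627.737ms @ 6 + 125.13ms (2/7)
6. 2752.868ms @ 44/7 + 125.13ms (2/7)
7. 2877.998ms @ 46/7 + 125.13ms (2/7)
8. 3003.128ms @ 48/7 + 250.261ms (4/7)
9. 3253.389ms @ 52/7 + 125.13ms (2/7)
10. 3378.519ms @ 54/7 + 125.13ms (2/7)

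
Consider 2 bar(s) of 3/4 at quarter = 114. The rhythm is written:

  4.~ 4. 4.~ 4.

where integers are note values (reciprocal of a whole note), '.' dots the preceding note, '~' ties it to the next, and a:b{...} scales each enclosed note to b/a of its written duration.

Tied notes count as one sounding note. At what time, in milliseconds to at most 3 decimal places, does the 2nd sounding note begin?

note 2 onset = 3b = 1578.947ms

1. 0.0ms @ 0 + 1578.947ms (3)
2. 1578.947ms @ 3 + 1578.947ms (3)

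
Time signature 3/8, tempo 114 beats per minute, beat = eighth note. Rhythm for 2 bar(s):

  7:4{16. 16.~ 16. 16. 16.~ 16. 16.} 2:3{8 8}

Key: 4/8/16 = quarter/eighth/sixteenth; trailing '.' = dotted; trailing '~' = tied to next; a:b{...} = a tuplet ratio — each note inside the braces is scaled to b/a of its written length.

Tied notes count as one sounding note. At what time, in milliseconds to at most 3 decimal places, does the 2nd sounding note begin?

1. 0.0ms @ 0 + 225.564ms (3/7)
2. 225.564ms @ 3/7 + 451.128ms (6/7)
3. 676.692ms @ 9/7 + 225.564ms (3/7)
4. 902.256ms @ 12/7 + 451.128ms (6/7)
5. 1353.383ms @ 18/7 + 225.564ms (3/7)
6. 1578.947ms @ 3 + 789.474ms (3/2)
7. 2368.421ms @ 9/2 + 789.474ms (3/2)

note 2 onset = 3/7b = 225.564ms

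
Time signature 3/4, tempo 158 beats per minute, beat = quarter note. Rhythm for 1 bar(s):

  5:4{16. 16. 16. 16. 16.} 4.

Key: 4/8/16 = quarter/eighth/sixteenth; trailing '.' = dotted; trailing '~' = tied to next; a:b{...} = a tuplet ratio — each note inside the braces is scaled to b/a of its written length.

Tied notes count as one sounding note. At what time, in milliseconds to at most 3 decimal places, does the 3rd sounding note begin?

1. 0.0ms @ 0 + 113.924ms (3/10)
2. 113.924ms @ 3/10 + 113.924ms (3/10)
3. 227.848ms @ 3/5 + 113.924ms (3/10)
4. 341.772ms @ 9/10 + 113.924ms (3/10)
5. 455.696ms @ 6/5 + 113.924ms (3/10)
6. 569.62ms @ 3/2 + 569.62ms (3/2)

note 3 onset = 3/5b = 227.848ms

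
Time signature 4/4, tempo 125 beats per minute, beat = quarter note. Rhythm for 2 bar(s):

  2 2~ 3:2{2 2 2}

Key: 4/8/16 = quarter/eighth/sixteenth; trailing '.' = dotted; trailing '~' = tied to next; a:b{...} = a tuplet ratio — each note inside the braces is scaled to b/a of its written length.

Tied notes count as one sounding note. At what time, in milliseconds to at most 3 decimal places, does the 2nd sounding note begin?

note 2 onset = 2b = 960.0ms

1. 0.0ms @ 0 + 960.0ms (2)
2. 960.0ms @ 2 + 1600.0ms (10/3)
3. 2560.0ms @ 16/3 + 640.0ms (4/3)
4. 3200.0ms @ 20/3 + 640.0ms (4/3)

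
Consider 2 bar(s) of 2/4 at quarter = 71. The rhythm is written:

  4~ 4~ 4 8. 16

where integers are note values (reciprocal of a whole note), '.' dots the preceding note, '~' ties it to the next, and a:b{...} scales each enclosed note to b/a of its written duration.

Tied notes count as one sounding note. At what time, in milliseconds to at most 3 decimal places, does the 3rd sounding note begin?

1. 0.0ms @ 0 + 2535.211ms (3)
2. 2535.211ms @ 3 + 633.803ms (3/4)
3. 3169.014ms @ 15/4 + 211.268ms (1/4)

note 3 onset = 15/4b = 3169.014ms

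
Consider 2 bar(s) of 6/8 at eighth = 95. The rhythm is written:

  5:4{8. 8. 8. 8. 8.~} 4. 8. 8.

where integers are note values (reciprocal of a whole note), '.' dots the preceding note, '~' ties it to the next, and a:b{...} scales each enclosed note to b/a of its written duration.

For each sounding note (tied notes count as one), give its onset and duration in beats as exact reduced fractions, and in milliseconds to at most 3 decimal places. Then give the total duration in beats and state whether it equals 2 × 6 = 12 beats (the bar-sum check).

1) 0.0ms=0b +757.895ms=6/5b
2) 757.895ms=6/5b +757.895ms=6/5b
3) 1515.789ms=12/5b +757.895ms=6/5b
4) 2273.684ms=18/5b +757.895ms=6/5b
5) 3031.579ms=24/5b +2652.632ms=21/5b
6) 5684.211ms=9b +947.368ms=3/2b
7) 6631.579ms=21/2b +947.368ms=3/2b
Σ=12b of 12 (95bpm 6/8) — PASS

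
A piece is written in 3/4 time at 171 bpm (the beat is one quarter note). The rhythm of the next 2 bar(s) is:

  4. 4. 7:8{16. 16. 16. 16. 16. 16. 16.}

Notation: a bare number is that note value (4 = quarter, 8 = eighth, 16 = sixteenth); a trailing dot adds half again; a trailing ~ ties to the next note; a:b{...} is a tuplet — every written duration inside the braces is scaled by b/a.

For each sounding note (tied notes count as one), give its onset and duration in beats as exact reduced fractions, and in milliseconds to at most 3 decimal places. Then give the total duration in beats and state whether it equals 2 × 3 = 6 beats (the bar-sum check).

1) 0.0ms=0b +526.316ms=3/2b
2) 526.316ms=3/2b +526.316ms=3/2b
3) 1052.632ms=3b +150.376ms=3/7b
4) 1203.008ms=24/7b +150.376ms=3/7b
5) 1353.383ms=27/7b +150.376ms=3/7b
6) 1503.759ms=30/7b +150.376ms=3/7b
7) 1654.135ms=33/7b +150.376ms=3/7b
8) 1804.511ms=36/7b +150.376ms=3/7b
9) 1954.887ms=39/7b +150.376ms=3/7b
Σ=6b of 6 (171bpm 3/4) — PASS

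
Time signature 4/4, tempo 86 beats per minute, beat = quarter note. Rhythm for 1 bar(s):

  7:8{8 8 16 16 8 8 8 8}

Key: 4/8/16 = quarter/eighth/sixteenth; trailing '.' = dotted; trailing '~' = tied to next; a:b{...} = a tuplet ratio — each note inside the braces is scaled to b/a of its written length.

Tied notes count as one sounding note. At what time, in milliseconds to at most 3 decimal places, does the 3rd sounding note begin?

1. 0.0ms @ 0 + 398.671ms (4/7)
2. 398.671ms @ 4/7 + 398.671ms (4/7)
3. 797.342ms @ 8/7 + 199.336ms (2/7)
4. 996.678ms @ 10/7 + 199.336ms (2/7)
5. 1196.013ms @ 12/7 + 398.671ms (4/7)
6. 1594.684ms @ 16/7 + 398.671ms (4/7)
7. 1993.355ms @ 20/7 + 398.671ms (4/7)
8. 2392.027ms @ 24/7 + 398.671ms (4/7)

note 3 onset = 8/7b = 797.342ms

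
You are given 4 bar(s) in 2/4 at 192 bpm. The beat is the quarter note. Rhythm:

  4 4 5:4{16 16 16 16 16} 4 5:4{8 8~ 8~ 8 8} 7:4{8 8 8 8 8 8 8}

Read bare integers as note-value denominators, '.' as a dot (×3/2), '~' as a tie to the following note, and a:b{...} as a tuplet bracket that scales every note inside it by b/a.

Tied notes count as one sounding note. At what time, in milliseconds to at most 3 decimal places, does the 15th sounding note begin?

note 15 onset = 48/7b = 2142.857ms

1. 0.0ms @ 0 + 312.5ms (1)
2. 312.5ms @ 1 + 312.5ms (1)
3. 625.0ms @ 2 + 62.5ms (1/5)
4. 687.5ms @ 11/5 + 62.5ms (1/5)
5. 750.0ms @ 12/5 + 62.5ms (1/5)
6. 812.5ms @ 13/5 + 62.5ms (1/5)
7. 875.0ms @ 14/5 + 62.5ms (1/5)
8. 937.5ms @ 3 + 312.5ms (1)
9. 1250.0ms @ 4 + 125.0ms (2/5)
10. 1375.0ms @ 22/5 + 375.0ms (6/5)
11. 1750.0ms @ 28/5 + 125.0ms (2/5)
12. 1875.0ms @ 6 + 89.286ms (2/7)
13. 1964.286ms @ 44/7 + 89.286ms (2/7)
14. 2053.571ms @ 46/7 + 89.286ms (2/7)
15. 2142.857ms @ 48/7 + 89.286ms (2/7)
16. 2232.143ms @ 50/7 + 89.286ms (2/7)
17. 2321.429ms @ 52/7 + 89.286ms (2/7)
18. 2410.714ms @ 54/7 + 89.286ms (2/7)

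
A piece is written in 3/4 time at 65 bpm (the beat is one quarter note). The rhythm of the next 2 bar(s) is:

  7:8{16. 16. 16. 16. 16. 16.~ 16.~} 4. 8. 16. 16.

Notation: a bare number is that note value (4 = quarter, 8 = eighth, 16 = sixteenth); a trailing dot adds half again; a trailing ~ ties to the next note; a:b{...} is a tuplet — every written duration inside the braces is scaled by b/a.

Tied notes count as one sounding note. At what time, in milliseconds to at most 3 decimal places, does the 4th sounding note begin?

1. 0.0ms @ 0 + 395.604ms (3/7)
2. 395.604ms @ 3/7 + 395.604ms (3/7)
3. 791.209ms @ 6/7 + 395.604ms (3/7)
4. 1186.813ms @ 9/7 + 395.604ms (3/7)
5. 1582.418ms @ 12/7 + 395.604ms (3/7)
6. 1978.022ms @ 15/7 + 2175.824ms (33/14)
7. 4153.846ms @ 9/2 + 692.308ms (3/4)
8. 4846.154ms @ 21/4 + 346.154ms (3/8)
9. 5192.308ms @ 45/8 + 346.154ms (3/8)

note 4 onset = 9/7b = 1186.813ms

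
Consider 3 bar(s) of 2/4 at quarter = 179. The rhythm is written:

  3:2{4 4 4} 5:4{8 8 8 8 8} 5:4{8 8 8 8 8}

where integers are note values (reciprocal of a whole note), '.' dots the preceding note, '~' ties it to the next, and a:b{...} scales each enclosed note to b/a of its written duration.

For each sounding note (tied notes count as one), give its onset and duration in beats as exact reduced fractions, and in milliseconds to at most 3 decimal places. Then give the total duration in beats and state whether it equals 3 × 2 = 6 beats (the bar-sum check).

1) 0.0ms=0b +223.464ms=2/3b
2) 223.464ms=2/3b +223.464ms=2/3b
3) 446.927ms=4/3b +223.464ms=2/3b
4) 670.391ms=2b +134.078ms=2/5b
5) 804.469ms=12/5b +134.078ms=2/5b
6) 938.547ms=14/5b +134.078ms=2/5b
7) 1072.626ms=16/5b +134.078ms=2/5b
8) 1206.704ms=18/5b +134.078ms=2/5b
9) 1340.782ms=4b +134.078ms=2/5b
10) 1474.86ms=22/5b +134.078ms=2/5b
11) 1608.939ms=24/5b +134.078ms=2/5b
12) 1743.017ms=26/5b +134.078ms=2/5b
13) 1877.095ms=28/5b +134.078ms=2/5b
Σ=6b of 6 (179bpm 2/4) — PASS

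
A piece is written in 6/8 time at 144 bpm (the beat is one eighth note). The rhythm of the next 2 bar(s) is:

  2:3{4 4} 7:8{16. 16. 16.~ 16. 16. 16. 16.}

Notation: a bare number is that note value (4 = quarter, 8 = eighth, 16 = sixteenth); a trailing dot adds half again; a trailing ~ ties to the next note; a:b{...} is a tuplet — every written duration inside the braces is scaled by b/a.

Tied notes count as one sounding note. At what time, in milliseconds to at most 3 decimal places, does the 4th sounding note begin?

note 4 onset = 48/7b = 2857.143ms

1. 0.0ms @ 0 + 1250.0ms (3)
2. 1250.0ms @ 3 + 1250.0ms (3)
3. 2500.0ms @ 6 + 357.143ms (6/7)
4. 2857.143ms @ 48/7 + 357.143ms (6/7)
5. 3214.286ms @ 54/7 + 714.286ms (12/7)
6. 3928.571ms @ 66/7 + 357.143ms (6/7)
7. 4285.714ms @ 72/7 + 357.143ms (6/7)
8. 4642.857ms @ 78/7 + 357.143ms (6/7)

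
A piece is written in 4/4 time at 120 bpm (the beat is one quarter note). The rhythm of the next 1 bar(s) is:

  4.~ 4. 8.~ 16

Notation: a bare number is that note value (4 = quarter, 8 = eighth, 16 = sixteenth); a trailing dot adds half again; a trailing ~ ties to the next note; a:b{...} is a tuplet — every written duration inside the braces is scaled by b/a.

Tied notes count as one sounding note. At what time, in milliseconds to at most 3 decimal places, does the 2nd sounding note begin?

1. 0.0ms @ 0 + 1500.0ms (3)
2. 1500.0ms @ 3 + 500.0ms (1)

note 2 onset = 3b = 1500.0ms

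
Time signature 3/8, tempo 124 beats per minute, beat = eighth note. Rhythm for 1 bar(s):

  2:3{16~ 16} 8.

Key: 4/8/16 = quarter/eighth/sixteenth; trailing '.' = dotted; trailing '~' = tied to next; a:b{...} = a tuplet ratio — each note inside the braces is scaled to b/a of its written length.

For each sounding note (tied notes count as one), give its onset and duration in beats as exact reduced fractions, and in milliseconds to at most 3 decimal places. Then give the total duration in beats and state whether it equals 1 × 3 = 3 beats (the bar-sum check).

1) 0.0ms=0b +725.806ms=3/2b
2) 725.806ms=3/2b +725.806ms=3/2b
Σ=3b of 3 (124bpm 3/8) — PASS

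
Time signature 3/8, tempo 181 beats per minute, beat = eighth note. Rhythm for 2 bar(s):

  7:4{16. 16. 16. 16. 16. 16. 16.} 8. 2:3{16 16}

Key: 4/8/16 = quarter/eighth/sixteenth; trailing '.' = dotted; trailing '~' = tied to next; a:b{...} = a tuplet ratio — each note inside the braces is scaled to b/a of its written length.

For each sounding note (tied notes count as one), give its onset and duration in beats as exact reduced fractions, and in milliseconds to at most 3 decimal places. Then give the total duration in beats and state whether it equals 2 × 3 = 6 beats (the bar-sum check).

1) 0.0ms=0b +142.068ms=3/7b
2) 142.068ms=3/7b +142.068ms=3/7b
3) 284.136ms=6/7b +142.068ms=3/7b
4) 426.204ms=9/7b +142.068ms=3/7b
5) 568.272ms=12/7b +142.068ms=3/7b
6) 710.339ms=15/7b +142.068ms=3/7b
7) 852.407ms=18/7b +142.068ms=3/7b
8) 994.475ms=3b +497.238ms=3/2b
9) 1491.713ms=9/2b +248.619ms=3/4b
10) 1740.331ms=21/4b +248.619ms=3/4b
Σ=6b of 6 (181bpm 3/8) — PASS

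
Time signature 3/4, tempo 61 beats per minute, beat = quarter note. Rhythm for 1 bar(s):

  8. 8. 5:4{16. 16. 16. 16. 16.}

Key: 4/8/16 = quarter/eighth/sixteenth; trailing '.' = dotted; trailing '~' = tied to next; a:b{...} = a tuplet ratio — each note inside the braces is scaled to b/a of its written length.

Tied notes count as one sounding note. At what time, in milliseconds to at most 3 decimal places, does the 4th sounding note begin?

1. 0.0ms @ 0 + 737.705ms (3/4)
2. 737.705ms @ 3/4 + 737.705ms (3/4)
3. 1475.41ms @ 3/2 + 295.082ms (3/10)
4. 1770.492ms @ 9/5 + 295.082ms (3/10)
5. 2065.574ms @ 21/10 + 295.082ms (3/10)
6. 2360.656ms @ 12/5 + 295.082ms (3/10)
7. 2655.738ms @ 27/10 + 295.082ms (3/10)

note 4 onset = 9/5b = 1770.492ms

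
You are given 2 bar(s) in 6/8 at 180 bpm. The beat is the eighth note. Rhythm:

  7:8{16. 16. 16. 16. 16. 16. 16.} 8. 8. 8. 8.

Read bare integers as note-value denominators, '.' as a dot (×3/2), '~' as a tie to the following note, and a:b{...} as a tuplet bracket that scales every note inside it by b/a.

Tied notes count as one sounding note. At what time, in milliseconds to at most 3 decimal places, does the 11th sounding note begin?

1. 0.0ms @ 0 + 285.714ms (6/7)
2. 285.714ms @ 6/7 + 285.714ms (6/7)
3. 571.429ms @ 12/7 + 285.714ms (6/7)
4. 857.143ms @ 18/7 + 285.714ms (6/7)
5. 1142.857ms @ 24/7 + 285.714ms (6/7)
6. 1428.571ms @ 30/7 + 285.714ms (6/7)
7. 1714.286ms @ 36/7 + 285.714ms (6/7)
8. 2000.0ms @ 6 + 500.0ms (3/2)
9. 2500.0ms @ 15/2 + 500.0ms (3/2)
10. 3000.0ms @ 9 + 500.0ms (3/2)
11. 3500.0ms @ 21/2 + 500.0ms (3/2)

note 11 onset = 21/2b = 3500.0ms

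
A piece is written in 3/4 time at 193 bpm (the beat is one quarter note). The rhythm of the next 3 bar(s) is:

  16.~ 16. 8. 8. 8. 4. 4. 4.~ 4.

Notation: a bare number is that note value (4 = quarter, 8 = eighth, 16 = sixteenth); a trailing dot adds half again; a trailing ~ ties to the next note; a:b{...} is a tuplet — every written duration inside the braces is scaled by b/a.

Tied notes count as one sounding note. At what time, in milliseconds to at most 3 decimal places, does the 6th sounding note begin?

note 6 onset = 9/2b = 1398.964ms

1. 0.0ms @ 0 + 233.161ms (3/4)
2. 233.161ms @ 3/4 + 233.161ms (3/4)
3. 466.321ms @ 3/2 + 233.161ms (3/4)
4. 699.482ms @ 9/4 + 233.161ms (3/4)
5. 932.642ms @ 3 + 466.321ms (3/2)
6. 1398.964ms @ 9/2 + 466.321ms (3/2)
7. 1865.285ms @ 6 + 932.642ms (3)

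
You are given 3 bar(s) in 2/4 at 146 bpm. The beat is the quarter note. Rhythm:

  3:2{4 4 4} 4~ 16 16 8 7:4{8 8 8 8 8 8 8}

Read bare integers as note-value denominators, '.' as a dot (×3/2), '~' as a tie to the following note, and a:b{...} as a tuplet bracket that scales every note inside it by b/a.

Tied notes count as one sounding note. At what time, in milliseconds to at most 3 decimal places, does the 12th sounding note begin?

1. 0.0ms @ 0 + 273.973ms (2/3)
2. 273.973ms @ 2/3 + 273.973ms (2/3)
3. 547.945ms @ 4/3 + 273.973ms (2/3)
4. 821.918ms @ 2 + 513.699ms (5/4)
5. 1335.616ms @ 13/4 + 102.74ms (1/4)
6. 1438.356ms @ 7/2 + 205.479ms (1/2)
7. 1643.836ms @ 4 + 117.417ms (2/7)
8. 1761.252ms @ 30/7 + 117.417ms (2/7)
9. 1878.669ms @ 32/7 + 117.417ms (2/7)
10. 1996.086ms @ 34/7 + 117.417ms (2/7)
11. 2113.503ms @ 36/7 + 117.417ms (2/7)
12. 2230.92ms @ 38/7 + 117.417ms (2/7)
13. 2348.337ms @ 40/7 + 117.417ms (2/7)

note 12 onset = 38/7b = 2230.92ms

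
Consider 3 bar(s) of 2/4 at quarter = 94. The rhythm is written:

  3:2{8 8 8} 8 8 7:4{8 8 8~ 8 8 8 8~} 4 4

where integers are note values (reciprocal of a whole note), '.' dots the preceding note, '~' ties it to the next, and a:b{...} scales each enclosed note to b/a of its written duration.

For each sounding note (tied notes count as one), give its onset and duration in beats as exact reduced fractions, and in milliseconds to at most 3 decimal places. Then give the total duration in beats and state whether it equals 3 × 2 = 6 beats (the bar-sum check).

1) 0.0ms=0b +212.766ms=1/3b
2) 212.766ms=1/3b +212.766ms=1/3b
3) 425.532ms=2/3b +212.766ms=1/3b
4) 638.298ms=1b +319.149ms=1/2b
5) 957.447ms=3/2b +319.149ms=1/2b
6) 1276.596ms=2b +182.371ms=2/7b
7) 1458.967ms=16/7b +182.371ms=2/7b
8) 1641.337ms=18/7b +364.742ms=4/7b
9) 2006.079ms=22/7b +182.371ms=2/7b
10) 2188.45ms=24/7b +182.371ms=2/7b
11) 2370.821ms=26/7b +820.669ms=9/7b
12) 3191.489ms=5b +638.298ms=1b
Σ=6b of 6 (94bpm 2/4) — PASS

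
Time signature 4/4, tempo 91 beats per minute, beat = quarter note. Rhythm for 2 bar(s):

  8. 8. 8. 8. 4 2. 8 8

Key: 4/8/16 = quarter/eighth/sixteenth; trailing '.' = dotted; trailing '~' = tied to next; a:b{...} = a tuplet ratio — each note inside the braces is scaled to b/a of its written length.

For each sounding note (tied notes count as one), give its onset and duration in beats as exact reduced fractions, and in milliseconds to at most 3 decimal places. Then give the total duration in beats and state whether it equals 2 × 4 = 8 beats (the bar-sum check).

1) 0.0ms=0b +494.505ms=3/4b
2) 494.505ms=3/4b +494.505ms=3/4b
3) 989.011ms=3/2b +494.505ms=3/4b
4) 1483.516ms=9/4b +494.505ms=3/4b
5) 1978.022ms=3b +659.341ms=1b
6) 2637.363ms=4b +1978.022ms=3b
7) 4615.385ms=7b +329.67ms=1/2b
8) 4945.055ms=15/2b +329.67ms=1/2b
Σ=8b of 8 (91bpm 4/4) — PASS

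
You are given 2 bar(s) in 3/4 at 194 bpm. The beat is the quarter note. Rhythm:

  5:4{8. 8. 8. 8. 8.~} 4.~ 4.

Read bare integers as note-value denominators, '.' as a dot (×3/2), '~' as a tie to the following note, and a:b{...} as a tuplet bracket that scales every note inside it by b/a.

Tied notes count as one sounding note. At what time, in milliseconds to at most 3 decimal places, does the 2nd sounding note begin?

1. 0.0ms @ 0 + 185.567ms (3/5)
2. 185.567ms @ 3/5 + 185.567ms (3/5)
3. 371.134ms @ 6/5 + 185.567ms (3/5)
4. 556.701ms @ 9/5 + 185.567ms (3/5)
5. 742.268ms @ 12/5 + 1113.402ms (18/5)

note 2 onset = 3/5b = 185.567ms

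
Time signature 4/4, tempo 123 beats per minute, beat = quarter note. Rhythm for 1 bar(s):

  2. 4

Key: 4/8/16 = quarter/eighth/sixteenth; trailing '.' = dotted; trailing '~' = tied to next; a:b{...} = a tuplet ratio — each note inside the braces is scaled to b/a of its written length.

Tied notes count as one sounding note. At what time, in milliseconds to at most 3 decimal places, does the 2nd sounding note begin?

note 2 onset = 3b = 1463.415ms

1. 0.0ms @ 0 + 1463.415ms (3)
2. 1463.415ms @ 3 + 487.805ms (1)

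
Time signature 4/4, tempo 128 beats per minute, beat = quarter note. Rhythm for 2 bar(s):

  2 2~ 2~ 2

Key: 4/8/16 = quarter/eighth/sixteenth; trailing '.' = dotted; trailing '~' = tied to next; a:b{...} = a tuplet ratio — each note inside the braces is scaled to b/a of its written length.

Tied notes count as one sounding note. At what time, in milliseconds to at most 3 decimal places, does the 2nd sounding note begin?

1. 0.0ms @ 0 + 937.5ms (2)
2. 937.5ms @ 2 + 2812.5ms (6)

note 2 onset = 2b = 937.5ms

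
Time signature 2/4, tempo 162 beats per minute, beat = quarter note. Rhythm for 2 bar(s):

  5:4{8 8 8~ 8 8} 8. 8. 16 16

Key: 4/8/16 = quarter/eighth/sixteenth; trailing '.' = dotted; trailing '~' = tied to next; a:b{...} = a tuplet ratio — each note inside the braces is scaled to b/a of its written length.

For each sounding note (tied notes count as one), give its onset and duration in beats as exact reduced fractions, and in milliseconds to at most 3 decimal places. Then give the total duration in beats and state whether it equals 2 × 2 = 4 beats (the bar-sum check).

1) 0.0ms=0b +148.148ms=2/5b
2) 148.148ms=2/5b +148.148ms=2/5b
3) 296.296ms=4/5b +296.296ms=4/5b
4) 592.593ms=8/5b +148.148ms=2/5b
5) 740.741ms=2b +277.778ms=3/4b
6) 1018.519ms=11/4b +277.778ms=3/4b
7) 1296.296ms=7/2b +92.593ms=1/4b
8) 1388.889ms=15/4b +92.593ms=1/4b
Σ=4b of 4 (162bpm 2/4) — PASS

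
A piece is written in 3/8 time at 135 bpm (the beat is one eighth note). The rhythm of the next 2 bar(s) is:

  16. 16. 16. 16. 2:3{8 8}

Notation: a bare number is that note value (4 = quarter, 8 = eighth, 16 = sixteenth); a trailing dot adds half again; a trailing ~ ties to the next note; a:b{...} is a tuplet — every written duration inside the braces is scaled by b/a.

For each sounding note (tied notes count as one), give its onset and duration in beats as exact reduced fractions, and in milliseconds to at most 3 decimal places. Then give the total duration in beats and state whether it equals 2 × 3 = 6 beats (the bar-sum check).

1) 0.0ms=0b +333.333ms=3/4b
2) 333.333ms=3/4b +333.333ms=3/4b
3) 666.667ms=3/2b +333.333ms=3/4b
4) 1000.0ms=9/4b +333.333ms=3/4b
5) 1333.333ms=3b +666.667ms=3/2b
6) 2000.0ms=9/2b +666.667ms=3/2b
Σ=6b of 6 (135bpm 3/8) — PASS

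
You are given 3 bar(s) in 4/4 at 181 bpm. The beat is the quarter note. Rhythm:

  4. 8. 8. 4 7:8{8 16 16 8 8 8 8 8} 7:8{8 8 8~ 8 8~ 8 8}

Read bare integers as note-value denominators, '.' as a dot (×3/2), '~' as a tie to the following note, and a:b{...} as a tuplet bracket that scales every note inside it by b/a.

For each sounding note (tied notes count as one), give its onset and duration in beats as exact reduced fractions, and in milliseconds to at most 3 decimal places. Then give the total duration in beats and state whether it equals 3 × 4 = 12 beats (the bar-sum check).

1) 0.0ms=0b +497.238ms=3/2b
2) 497.238ms=3/2b +248.619ms=3/4b
3) 745.856ms=9/4b +248.619ms=3/4b
4) 994.475ms=3b +331.492ms=1b
5) 1325.967ms=4b +189.424ms=4/7b
6) 1515.391ms=32/7b +94.712ms=2/7b
7) 1610.103ms=34/7b +94.712ms=2/7b
8) 1704.815ms=36/7b +189.424ms=4/7b
9) 1894.238ms=40/7b +189.424ms=4/7b
10) 2083.662ms=44/7b +189.424ms=4/7b
11) 2273.086ms=48/7b +189.424ms=4/7b
12) 2462.51ms=52/7b +189.424ms=4/7b
13) 2651.934ms=8b +189.424ms=4/7b
14) 2841.358ms=60/7b +189.424ms=4/7b
15) 3030.781ms=64/7b +378.848ms=8/7b
16) 3409.629ms=72/7b +378.848ms=8/7b
17) 3788.477ms=80/7b +189.424ms=4/7b
Σ=12b of 12 (181bpm 4/4) — PASS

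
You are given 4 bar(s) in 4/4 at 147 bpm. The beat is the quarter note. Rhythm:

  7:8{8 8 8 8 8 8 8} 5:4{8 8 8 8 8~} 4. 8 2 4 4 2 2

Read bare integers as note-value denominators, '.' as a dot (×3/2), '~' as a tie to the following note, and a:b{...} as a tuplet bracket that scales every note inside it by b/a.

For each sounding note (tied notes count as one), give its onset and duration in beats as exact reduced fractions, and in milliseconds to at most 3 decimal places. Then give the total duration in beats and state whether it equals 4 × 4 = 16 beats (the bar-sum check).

1) 0.0ms=0b +233.236ms=4/7b
2) 233.236ms=4/7b +233.236ms=4/7b
3) 466.472ms=8/7b +233.236ms=4/7b
4) 699.708ms=12/7b +233.236ms=4/7b
5) 932.945ms=16/7b +233.236ms=4/7b
6) 1166.181ms=20/7b +233.236ms=4/7b
7) 1399.417ms=24/7b +233.236ms=4/7b
8) 1632.653ms=4b +163.265ms=2/5b
9) 1795.918ms=22/5b +163.265ms=2/5b
10) 1959.184ms=24/5b +163.265ms=2/5b
11) 2122.449ms=26/5b +163.265ms=2/5b
12) 2285.714ms=28/5b +775.51ms=19/10b
13) 3061.224ms=15/2b +204.082ms=1/2b
14) 3265.306ms=8b +816.327ms=2b
15) 4081.633ms=10b +408.163ms=1b
16) 4489.796ms=11b +408.163ms=1b
17) 4897.959ms=12b +816.327ms=2b
18) 5714.286ms=14b +816.327ms=2b
Σ=16b of 16 (147bpm 4/4) — PASS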